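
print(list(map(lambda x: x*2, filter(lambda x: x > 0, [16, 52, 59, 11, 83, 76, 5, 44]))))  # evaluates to [32, 104, 118, 22, 166, 152, 10, 88]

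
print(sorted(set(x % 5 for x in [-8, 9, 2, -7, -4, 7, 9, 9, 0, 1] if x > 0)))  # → [1, 2, 4]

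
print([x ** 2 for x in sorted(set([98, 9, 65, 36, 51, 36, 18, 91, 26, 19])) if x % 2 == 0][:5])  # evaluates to [324, 676, 1296, 9604]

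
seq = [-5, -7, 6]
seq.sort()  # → [-7, -5, 6]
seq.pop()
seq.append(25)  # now [-7, -5, 25]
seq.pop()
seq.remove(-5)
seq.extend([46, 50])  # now [-7, 46, 50]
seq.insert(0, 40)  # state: [40, -7, 46, 50]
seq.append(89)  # [40, -7, 46, 50, 89]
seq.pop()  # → 89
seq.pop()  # 50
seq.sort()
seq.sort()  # [-7, 40, 46]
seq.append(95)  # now [-7, 40, 46, 95]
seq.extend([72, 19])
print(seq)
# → [-7, 40, 46, 95, 72, 19]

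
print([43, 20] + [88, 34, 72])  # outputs [43, 20, 88, 34, 72]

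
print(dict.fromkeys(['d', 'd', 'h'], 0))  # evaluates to {'d': 0, 'h': 0}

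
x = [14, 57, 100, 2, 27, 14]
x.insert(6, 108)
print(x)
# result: [14, 57, 100, 2, 27, 14, 108]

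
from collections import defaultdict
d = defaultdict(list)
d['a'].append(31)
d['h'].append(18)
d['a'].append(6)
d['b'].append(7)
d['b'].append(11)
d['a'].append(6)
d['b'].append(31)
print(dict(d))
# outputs {'a': [31, 6, 6], 'h': [18], 'b': [7, 11, 31]}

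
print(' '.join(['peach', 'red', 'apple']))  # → peach red apple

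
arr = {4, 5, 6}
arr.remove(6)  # {4, 5}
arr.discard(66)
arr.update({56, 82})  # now {4, 5, 56, 82}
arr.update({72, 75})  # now {4, 5, 56, 72, 75, 82}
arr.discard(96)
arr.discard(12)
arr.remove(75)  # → {4, 5, 56, 72, 82}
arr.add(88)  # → {4, 5, 56, 72, 82, 88}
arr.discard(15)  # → {4, 5, 56, 72, 82, 88}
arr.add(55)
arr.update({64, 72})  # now {4, 5, 55, 56, 64, 72, 82, 88}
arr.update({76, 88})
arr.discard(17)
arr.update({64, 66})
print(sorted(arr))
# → [4, 5, 55, 56, 64, 66, 72, 76, 82, 88]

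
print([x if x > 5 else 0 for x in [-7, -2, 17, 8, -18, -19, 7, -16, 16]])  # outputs [0, 0, 17, 8, 0, 0, 7, 0, 16]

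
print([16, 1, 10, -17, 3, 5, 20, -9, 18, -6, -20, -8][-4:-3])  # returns [18]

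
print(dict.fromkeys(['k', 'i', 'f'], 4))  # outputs {'k': 4, 'i': 4, 'f': 4}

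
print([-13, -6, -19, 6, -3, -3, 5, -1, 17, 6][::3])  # [-13, 6, 5, 6]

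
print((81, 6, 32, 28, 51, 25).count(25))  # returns 1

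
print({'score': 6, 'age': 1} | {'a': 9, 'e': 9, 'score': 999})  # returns {'score': 999, 'age': 1, 'a': 9, 'e': 9}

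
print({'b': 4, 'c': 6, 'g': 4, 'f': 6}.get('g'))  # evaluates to 4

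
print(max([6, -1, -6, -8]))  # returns 6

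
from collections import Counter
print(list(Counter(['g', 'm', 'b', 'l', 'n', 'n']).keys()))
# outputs ['g', 'm', 'b', 'l', 'n']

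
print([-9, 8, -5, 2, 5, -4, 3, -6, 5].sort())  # None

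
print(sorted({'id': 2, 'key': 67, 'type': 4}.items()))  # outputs [('id', 2), ('key', 67), ('type', 4)]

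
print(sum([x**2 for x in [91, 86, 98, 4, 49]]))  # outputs 27698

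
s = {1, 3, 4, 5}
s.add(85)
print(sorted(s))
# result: [1, 3, 4, 5, 85]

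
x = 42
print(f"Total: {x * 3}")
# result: Total: 126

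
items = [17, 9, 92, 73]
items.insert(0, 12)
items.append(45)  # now [12, 17, 9, 92, 73, 45]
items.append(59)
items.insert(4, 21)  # [12, 17, 9, 92, 21, 73, 45, 59]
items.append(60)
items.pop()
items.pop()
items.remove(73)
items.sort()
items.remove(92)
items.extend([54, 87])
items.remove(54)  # [9, 12, 17, 21, 45, 87]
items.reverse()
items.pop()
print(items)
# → [87, 45, 21, 17, 12]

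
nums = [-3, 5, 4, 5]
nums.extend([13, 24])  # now [-3, 5, 4, 5, 13, 24]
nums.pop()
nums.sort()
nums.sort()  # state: [-3, 4, 5, 5, 13]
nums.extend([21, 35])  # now [-3, 4, 5, 5, 13, 21, 35]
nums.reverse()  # [35, 21, 13, 5, 5, 4, -3]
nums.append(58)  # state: [35, 21, 13, 5, 5, 4, -3, 58]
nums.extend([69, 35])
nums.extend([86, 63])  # [35, 21, 13, 5, 5, 4, -3, 58, 69, 35, 86, 63]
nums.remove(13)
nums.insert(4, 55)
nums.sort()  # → [-3, 4, 5, 5, 21, 35, 35, 55, 58, 63, 69, 86]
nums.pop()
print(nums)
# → [-3, 4, 5, 5, 21, 35, 35, 55, 58, 63, 69]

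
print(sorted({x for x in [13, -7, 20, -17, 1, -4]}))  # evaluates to [-17, -7, -4, 1, 13, 20]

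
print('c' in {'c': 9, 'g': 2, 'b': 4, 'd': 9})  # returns True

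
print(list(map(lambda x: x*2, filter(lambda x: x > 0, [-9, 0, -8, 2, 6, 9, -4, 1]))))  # [4, 12, 18, 2]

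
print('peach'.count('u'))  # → 0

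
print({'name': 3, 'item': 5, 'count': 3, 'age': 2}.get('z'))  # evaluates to None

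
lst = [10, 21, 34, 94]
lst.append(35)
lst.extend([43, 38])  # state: [10, 21, 34, 94, 35, 43, 38]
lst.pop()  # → 38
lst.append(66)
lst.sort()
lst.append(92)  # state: [10, 21, 34, 35, 43, 66, 94, 92]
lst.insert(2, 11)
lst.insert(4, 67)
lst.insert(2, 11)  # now [10, 21, 11, 11, 34, 67, 35, 43, 66, 94, 92]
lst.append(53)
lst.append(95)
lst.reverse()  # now [95, 53, 92, 94, 66, 43, 35, 67, 34, 11, 11, 21, 10]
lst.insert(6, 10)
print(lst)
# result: [95, 53, 92, 94, 66, 43, 10, 35, 67, 34, 11, 11, 21, 10]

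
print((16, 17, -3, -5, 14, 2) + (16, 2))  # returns (16, 17, -3, -5, 14, 2, 16, 2)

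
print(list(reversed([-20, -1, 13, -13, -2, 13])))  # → [13, -2, -13, 13, -1, -20]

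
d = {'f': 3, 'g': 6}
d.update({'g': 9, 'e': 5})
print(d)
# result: {'f': 3, 'g': 9, 'e': 5}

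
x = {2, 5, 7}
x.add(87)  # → {2, 5, 7, 87}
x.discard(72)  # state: {2, 5, 7, 87}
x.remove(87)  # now {2, 5, 7}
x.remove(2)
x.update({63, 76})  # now {5, 7, 63, 76}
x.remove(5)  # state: {7, 63, 76}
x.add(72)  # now {7, 63, 72, 76}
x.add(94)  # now {7, 63, 72, 76, 94}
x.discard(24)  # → {7, 63, 72, 76, 94}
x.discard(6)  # {7, 63, 72, 76, 94}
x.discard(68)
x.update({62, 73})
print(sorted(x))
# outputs [7, 62, 63, 72, 73, 76, 94]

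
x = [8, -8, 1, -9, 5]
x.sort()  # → [-9, -8, 1, 5, 8]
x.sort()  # [-9, -8, 1, 5, 8]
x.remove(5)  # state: [-9, -8, 1, 8]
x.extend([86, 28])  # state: [-9, -8, 1, 8, 86, 28]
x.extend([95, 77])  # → [-9, -8, 1, 8, 86, 28, 95, 77]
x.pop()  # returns 77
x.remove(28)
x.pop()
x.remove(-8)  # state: [-9, 1, 8, 86]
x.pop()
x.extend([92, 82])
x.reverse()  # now [82, 92, 8, 1, -9]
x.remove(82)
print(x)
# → [92, 8, 1, -9]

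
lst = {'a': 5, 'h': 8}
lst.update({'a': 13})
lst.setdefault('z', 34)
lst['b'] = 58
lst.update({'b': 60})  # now {'a': 13, 'h': 8, 'z': 34, 'b': 60}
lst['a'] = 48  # {'a': 48, 'h': 8, 'z': 34, 'b': 60}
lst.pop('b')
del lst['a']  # {'h': 8, 'z': 34}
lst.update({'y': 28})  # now {'h': 8, 'z': 34, 'y': 28}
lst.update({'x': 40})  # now {'h': 8, 'z': 34, 'y': 28, 'x': 40}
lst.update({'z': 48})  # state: {'h': 8, 'z': 48, 'y': 28, 'x': 40}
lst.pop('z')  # 48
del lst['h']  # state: {'y': 28, 'x': 40}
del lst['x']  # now {'y': 28}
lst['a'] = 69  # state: {'y': 28, 'a': 69}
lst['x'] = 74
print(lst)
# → {'y': 28, 'a': 69, 'x': 74}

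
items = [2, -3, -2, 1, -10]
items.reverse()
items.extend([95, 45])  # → [-10, 1, -2, -3, 2, 95, 45]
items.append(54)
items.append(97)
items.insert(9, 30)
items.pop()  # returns 30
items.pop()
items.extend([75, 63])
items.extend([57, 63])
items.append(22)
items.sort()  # [-10, -3, -2, 1, 2, 22, 45, 54, 57, 63, 63, 75, 95]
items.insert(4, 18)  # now [-10, -3, -2, 1, 18, 2, 22, 45, 54, 57, 63, 63, 75, 95]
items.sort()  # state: [-10, -3, -2, 1, 2, 18, 22, 45, 54, 57, 63, 63, 75, 95]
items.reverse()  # [95, 75, 63, 63, 57, 54, 45, 22, 18, 2, 1, -2, -3, -10]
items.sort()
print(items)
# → [-10, -3, -2, 1, 2, 18, 22, 45, 54, 57, 63, 63, 75, 95]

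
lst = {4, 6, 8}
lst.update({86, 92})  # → {4, 6, 8, 86, 92}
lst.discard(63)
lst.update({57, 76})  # {4, 6, 8, 57, 76, 86, 92}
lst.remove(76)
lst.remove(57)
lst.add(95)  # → {4, 6, 8, 86, 92, 95}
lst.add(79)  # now {4, 6, 8, 79, 86, 92, 95}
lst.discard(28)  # {4, 6, 8, 79, 86, 92, 95}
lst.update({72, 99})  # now {4, 6, 8, 72, 79, 86, 92, 95, 99}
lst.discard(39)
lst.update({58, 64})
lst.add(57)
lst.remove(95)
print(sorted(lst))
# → [4, 6, 8, 57, 58, 64, 72, 79, 86, 92, 99]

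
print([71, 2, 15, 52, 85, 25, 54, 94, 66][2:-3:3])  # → [15, 25]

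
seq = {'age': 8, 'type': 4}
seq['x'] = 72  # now {'age': 8, 'type': 4, 'x': 72}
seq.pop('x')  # 72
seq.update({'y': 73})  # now {'age': 8, 'type': 4, 'y': 73}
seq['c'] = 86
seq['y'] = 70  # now {'age': 8, 'type': 4, 'y': 70, 'c': 86}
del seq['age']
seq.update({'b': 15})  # {'type': 4, 'y': 70, 'c': 86, 'b': 15}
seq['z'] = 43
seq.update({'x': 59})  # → {'type': 4, 'y': 70, 'c': 86, 'b': 15, 'z': 43, 'x': 59}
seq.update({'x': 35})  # {'type': 4, 'y': 70, 'c': 86, 'b': 15, 'z': 43, 'x': 35}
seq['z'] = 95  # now {'type': 4, 'y': 70, 'c': 86, 'b': 15, 'z': 95, 'x': 35}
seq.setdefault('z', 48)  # 95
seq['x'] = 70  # {'type': 4, 'y': 70, 'c': 86, 'b': 15, 'z': 95, 'x': 70}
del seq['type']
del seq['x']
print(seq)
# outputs {'y': 70, 'c': 86, 'b': 15, 'z': 95}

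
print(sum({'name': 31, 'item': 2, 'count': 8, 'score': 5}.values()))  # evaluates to 46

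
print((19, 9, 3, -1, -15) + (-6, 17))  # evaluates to (19, 9, 3, -1, -15, -6, 17)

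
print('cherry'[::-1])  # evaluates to yrrehc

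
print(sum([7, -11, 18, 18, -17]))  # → 15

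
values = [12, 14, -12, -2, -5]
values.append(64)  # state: [12, 14, -12, -2, -5, 64]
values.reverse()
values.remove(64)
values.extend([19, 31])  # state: [-5, -2, -12, 14, 12, 19, 31]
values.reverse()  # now [31, 19, 12, 14, -12, -2, -5]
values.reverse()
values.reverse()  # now [31, 19, 12, 14, -12, -2, -5]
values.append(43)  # [31, 19, 12, 14, -12, -2, -5, 43]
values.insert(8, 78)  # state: [31, 19, 12, 14, -12, -2, -5, 43, 78]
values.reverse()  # [78, 43, -5, -2, -12, 14, 12, 19, 31]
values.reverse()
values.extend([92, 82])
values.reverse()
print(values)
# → [82, 92, 78, 43, -5, -2, -12, 14, 12, 19, 31]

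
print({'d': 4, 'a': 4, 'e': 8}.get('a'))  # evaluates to 4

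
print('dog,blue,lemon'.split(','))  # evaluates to ['dog', 'blue', 'lemon']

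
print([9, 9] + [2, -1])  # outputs [9, 9, 2, -1]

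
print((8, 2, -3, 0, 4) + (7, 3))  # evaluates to (8, 2, -3, 0, 4, 7, 3)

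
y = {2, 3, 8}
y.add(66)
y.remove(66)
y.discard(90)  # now {2, 3, 8}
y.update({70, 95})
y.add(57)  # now {2, 3, 8, 57, 70, 95}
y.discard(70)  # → {2, 3, 8, 57, 95}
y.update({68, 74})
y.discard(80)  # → {2, 3, 8, 57, 68, 74, 95}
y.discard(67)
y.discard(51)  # {2, 3, 8, 57, 68, 74, 95}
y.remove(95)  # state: {2, 3, 8, 57, 68, 74}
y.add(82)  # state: {2, 3, 8, 57, 68, 74, 82}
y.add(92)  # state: {2, 3, 8, 57, 68, 74, 82, 92}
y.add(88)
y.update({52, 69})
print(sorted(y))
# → [2, 3, 8, 52, 57, 68, 69, 74, 82, 88, 92]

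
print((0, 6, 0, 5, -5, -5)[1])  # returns 6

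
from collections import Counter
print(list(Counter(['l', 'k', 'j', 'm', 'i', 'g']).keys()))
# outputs ['l', 'k', 'j', 'm', 'i', 'g']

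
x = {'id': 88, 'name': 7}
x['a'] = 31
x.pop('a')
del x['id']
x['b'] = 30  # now {'name': 7, 'b': 30}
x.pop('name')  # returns 7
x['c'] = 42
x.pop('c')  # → 42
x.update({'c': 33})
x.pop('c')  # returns 33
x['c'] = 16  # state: {'b': 30, 'c': 16}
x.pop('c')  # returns 16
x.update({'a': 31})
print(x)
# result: {'b': 30, 'a': 31}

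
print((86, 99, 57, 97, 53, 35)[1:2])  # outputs (99,)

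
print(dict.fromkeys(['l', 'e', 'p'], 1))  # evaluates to {'l': 1, 'e': 1, 'p': 1}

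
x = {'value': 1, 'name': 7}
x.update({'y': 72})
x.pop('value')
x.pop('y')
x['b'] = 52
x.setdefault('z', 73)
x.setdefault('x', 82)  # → 82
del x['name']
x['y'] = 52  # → {'b': 52, 'z': 73, 'x': 82, 'y': 52}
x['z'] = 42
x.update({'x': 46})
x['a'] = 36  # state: {'b': 52, 'z': 42, 'x': 46, 'y': 52, 'a': 36}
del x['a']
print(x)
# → {'b': 52, 'z': 42, 'x': 46, 'y': 52}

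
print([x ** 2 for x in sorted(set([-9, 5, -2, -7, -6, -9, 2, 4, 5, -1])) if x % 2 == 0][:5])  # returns [36, 4, 4, 16]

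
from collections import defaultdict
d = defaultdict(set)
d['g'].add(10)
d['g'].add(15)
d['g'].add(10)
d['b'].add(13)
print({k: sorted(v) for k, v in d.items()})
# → {'g': [10, 15], 'b': [13]}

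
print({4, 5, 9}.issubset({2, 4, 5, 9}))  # True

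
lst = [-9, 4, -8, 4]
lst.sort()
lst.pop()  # 4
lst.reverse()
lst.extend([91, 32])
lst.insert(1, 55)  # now [4, 55, -8, -9, 91, 32]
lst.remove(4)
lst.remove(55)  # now [-8, -9, 91, 32]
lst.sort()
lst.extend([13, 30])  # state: [-9, -8, 32, 91, 13, 30]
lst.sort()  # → [-9, -8, 13, 30, 32, 91]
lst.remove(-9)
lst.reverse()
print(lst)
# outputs [91, 32, 30, 13, -8]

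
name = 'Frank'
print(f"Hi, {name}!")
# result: Hi, Frank!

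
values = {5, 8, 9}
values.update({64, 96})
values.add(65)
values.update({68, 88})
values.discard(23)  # {5, 8, 9, 64, 65, 68, 88, 96}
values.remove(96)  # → {5, 8, 9, 64, 65, 68, 88}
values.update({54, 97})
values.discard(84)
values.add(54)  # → {5, 8, 9, 54, 64, 65, 68, 88, 97}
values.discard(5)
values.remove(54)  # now {8, 9, 64, 65, 68, 88, 97}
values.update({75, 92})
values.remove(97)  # {8, 9, 64, 65, 68, 75, 88, 92}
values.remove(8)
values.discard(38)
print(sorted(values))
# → [9, 64, 65, 68, 75, 88, 92]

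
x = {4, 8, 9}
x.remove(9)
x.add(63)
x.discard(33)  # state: {4, 8, 63}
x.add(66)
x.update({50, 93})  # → {4, 8, 50, 63, 66, 93}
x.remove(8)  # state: {4, 50, 63, 66, 93}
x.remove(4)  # {50, 63, 66, 93}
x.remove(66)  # {50, 63, 93}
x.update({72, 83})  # {50, 63, 72, 83, 93}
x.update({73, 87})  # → {50, 63, 72, 73, 83, 87, 93}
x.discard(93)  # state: {50, 63, 72, 73, 83, 87}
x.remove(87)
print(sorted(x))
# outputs [50, 63, 72, 73, 83]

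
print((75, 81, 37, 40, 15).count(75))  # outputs 1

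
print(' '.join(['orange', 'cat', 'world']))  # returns orange cat world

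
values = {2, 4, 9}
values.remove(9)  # {2, 4}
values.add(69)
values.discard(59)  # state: {2, 4, 69}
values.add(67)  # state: {2, 4, 67, 69}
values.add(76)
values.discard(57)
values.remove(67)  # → {2, 4, 69, 76}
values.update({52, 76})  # {2, 4, 52, 69, 76}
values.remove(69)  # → {2, 4, 52, 76}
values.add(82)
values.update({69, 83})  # {2, 4, 52, 69, 76, 82, 83}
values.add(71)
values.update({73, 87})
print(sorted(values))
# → [2, 4, 52, 69, 71, 73, 76, 82, 83, 87]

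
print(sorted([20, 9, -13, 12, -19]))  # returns [-19, -13, 9, 12, 20]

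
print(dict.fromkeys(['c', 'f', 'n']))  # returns {'c': None, 'f': None, 'n': None}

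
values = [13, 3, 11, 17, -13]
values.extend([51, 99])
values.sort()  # [-13, 3, 11, 13, 17, 51, 99]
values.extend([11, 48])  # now [-13, 3, 11, 13, 17, 51, 99, 11, 48]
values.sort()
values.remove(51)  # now [-13, 3, 11, 11, 13, 17, 48, 99]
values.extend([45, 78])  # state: [-13, 3, 11, 11, 13, 17, 48, 99, 45, 78]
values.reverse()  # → [78, 45, 99, 48, 17, 13, 11, 11, 3, -13]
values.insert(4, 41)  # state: [78, 45, 99, 48, 41, 17, 13, 11, 11, 3, -13]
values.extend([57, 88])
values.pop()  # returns 88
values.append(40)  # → [78, 45, 99, 48, 41, 17, 13, 11, 11, 3, -13, 57, 40]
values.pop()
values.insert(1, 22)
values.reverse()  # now [57, -13, 3, 11, 11, 13, 17, 41, 48, 99, 45, 22, 78]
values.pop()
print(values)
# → [57, -13, 3, 11, 11, 13, 17, 41, 48, 99, 45, 22]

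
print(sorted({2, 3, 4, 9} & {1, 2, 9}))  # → [2, 9]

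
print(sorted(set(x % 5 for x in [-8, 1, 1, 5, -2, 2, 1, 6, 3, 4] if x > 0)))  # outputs [0, 1, 2, 3, 4]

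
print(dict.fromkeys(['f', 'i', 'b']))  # {'f': None, 'i': None, 'b': None}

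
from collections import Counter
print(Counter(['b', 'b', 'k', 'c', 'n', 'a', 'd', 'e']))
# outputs Counter({'b': 2, 'k': 1, 'c': 1, 'n': 1, 'a': 1, 'd': 1, 'e': 1})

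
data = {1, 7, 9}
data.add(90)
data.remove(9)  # {1, 7, 90}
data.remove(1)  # {7, 90}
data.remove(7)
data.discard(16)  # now {90}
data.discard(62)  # {90}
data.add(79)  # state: {79, 90}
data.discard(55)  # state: {79, 90}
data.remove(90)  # {79}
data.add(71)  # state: {71, 79}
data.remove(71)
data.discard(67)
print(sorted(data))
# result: [79]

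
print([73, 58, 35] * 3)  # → [73, 58, 35, 73, 58, 35, 73, 58, 35]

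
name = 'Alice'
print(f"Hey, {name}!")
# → Hey, Alice!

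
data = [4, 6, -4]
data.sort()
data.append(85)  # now [-4, 4, 6, 85]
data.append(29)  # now [-4, 4, 6, 85, 29]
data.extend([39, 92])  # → [-4, 4, 6, 85, 29, 39, 92]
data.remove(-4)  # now [4, 6, 85, 29, 39, 92]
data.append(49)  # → [4, 6, 85, 29, 39, 92, 49]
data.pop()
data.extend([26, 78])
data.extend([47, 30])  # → [4, 6, 85, 29, 39, 92, 26, 78, 47, 30]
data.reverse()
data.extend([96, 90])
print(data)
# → [30, 47, 78, 26, 92, 39, 29, 85, 6, 4, 96, 90]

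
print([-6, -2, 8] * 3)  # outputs [-6, -2, 8, -6, -2, 8, -6, -2, 8]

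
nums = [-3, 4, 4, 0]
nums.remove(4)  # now [-3, 4, 0]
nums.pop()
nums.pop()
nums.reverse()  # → [-3]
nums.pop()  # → -3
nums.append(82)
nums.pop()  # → 82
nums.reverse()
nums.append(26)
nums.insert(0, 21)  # [21, 26]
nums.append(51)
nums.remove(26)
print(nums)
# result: [21, 51]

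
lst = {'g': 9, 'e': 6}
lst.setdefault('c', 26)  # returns 26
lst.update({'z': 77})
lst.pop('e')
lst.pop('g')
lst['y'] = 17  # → {'c': 26, 'z': 77, 'y': 17}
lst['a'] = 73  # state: {'c': 26, 'z': 77, 'y': 17, 'a': 73}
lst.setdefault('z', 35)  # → 77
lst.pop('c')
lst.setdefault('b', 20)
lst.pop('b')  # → 20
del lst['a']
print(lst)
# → {'z': 77, 'y': 17}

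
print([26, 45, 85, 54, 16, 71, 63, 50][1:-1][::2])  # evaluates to [45, 54, 71]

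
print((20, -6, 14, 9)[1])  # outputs -6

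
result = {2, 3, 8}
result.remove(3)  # {2, 8}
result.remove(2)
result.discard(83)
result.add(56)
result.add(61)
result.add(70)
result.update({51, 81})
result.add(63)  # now {8, 51, 56, 61, 63, 70, 81}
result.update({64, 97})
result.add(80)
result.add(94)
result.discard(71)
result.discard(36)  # {8, 51, 56, 61, 63, 64, 70, 80, 81, 94, 97}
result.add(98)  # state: {8, 51, 56, 61, 63, 64, 70, 80, 81, 94, 97, 98}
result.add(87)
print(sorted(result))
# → [8, 51, 56, 61, 63, 64, 70, 80, 81, 87, 94, 97, 98]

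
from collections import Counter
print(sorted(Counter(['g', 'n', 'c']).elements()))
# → ['c', 'g', 'n']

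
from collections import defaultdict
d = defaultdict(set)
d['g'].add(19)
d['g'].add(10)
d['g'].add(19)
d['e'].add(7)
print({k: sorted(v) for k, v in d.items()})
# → {'g': [10, 19], 'e': [7]}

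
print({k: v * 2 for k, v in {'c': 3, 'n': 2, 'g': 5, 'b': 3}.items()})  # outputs {'c': 6, 'n': 4, 'g': 10, 'b': 6}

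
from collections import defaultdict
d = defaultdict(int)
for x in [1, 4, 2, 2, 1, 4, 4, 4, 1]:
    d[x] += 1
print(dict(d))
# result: {1: 3, 4: 4, 2: 2}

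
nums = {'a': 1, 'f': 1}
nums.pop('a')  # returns 1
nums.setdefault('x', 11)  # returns 11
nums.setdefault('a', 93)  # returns 93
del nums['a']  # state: {'f': 1, 'x': 11}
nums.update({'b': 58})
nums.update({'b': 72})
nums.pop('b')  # 72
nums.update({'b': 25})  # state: {'f': 1, 'x': 11, 'b': 25}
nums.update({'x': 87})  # {'f': 1, 'x': 87, 'b': 25}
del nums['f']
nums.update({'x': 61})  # {'x': 61, 'b': 25}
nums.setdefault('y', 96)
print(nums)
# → {'x': 61, 'b': 25, 'y': 96}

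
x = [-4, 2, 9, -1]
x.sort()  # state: [-4, -1, 2, 9]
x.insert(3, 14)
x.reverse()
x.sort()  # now [-4, -1, 2, 9, 14]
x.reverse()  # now [14, 9, 2, -1, -4]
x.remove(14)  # [9, 2, -1, -4]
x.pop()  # -4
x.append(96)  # [9, 2, -1, 96]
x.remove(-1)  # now [9, 2, 96]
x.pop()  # 96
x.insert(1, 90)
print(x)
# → [9, 90, 2]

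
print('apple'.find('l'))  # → 3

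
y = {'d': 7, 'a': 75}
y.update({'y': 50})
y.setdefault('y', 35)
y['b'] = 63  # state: {'d': 7, 'a': 75, 'y': 50, 'b': 63}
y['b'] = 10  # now {'d': 7, 'a': 75, 'y': 50, 'b': 10}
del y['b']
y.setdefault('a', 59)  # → 75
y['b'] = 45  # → {'d': 7, 'a': 75, 'y': 50, 'b': 45}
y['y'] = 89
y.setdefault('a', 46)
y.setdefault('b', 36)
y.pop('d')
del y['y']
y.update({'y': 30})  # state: {'a': 75, 'b': 45, 'y': 30}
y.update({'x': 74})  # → {'a': 75, 'b': 45, 'y': 30, 'x': 74}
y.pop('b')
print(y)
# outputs {'a': 75, 'y': 30, 'x': 74}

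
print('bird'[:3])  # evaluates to bir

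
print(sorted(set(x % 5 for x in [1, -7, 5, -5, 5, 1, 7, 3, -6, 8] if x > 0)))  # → [0, 1, 2, 3]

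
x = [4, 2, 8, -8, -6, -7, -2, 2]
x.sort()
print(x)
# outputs [-8, -7, -6, -2, 2, 2, 4, 8]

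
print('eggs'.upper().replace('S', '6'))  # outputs EGG6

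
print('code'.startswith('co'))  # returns True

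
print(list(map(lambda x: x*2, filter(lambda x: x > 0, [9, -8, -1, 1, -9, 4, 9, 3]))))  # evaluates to [18, 2, 8, 18, 6]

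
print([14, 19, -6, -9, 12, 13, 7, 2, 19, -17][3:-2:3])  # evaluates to [-9, 7]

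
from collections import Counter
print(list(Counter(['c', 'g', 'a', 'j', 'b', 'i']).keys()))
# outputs ['c', 'g', 'a', 'j', 'b', 'i']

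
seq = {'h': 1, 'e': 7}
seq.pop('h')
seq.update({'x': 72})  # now {'e': 7, 'x': 72}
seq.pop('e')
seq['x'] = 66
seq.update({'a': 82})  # {'x': 66, 'a': 82}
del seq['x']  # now {'a': 82}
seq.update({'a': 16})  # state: {'a': 16}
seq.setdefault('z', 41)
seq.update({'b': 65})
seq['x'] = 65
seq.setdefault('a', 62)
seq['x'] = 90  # {'a': 16, 'z': 41, 'b': 65, 'x': 90}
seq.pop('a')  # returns 16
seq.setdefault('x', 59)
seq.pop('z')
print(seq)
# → {'b': 65, 'x': 90}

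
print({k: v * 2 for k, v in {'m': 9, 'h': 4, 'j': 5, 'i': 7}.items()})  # {'m': 18, 'h': 8, 'j': 10, 'i': 14}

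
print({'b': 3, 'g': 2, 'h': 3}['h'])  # 3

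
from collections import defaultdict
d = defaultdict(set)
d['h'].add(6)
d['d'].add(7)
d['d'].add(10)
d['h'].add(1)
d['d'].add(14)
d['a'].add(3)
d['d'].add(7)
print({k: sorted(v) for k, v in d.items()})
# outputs {'h': [1, 6], 'd': [7, 10, 14], 'a': [3]}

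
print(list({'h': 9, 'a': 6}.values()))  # [9, 6]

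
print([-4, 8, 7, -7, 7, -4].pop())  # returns -4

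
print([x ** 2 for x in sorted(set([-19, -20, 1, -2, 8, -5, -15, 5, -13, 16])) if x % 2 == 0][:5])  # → [400, 4, 64, 256]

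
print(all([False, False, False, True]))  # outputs False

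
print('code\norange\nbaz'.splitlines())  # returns ['code', 'orange', 'baz']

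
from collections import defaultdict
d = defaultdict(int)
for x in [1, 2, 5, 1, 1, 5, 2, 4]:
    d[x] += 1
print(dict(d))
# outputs {1: 3, 2: 2, 5: 2, 4: 1}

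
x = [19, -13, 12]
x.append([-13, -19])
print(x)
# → [19, -13, 12, [-13, -19]]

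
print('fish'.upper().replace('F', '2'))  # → 2ISH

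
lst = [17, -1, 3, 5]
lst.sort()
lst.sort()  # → [-1, 3, 5, 17]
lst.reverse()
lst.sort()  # [-1, 3, 5, 17]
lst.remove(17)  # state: [-1, 3, 5]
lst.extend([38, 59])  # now [-1, 3, 5, 38, 59]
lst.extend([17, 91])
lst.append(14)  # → [-1, 3, 5, 38, 59, 17, 91, 14]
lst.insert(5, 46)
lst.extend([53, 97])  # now [-1, 3, 5, 38, 59, 46, 17, 91, 14, 53, 97]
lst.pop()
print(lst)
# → [-1, 3, 5, 38, 59, 46, 17, 91, 14, 53]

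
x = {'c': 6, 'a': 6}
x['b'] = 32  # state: {'c': 6, 'a': 6, 'b': 32}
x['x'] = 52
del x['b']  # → {'c': 6, 'a': 6, 'x': 52}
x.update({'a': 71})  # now {'c': 6, 'a': 71, 'x': 52}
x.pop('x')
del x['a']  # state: {'c': 6}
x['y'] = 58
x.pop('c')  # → 6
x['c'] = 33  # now {'y': 58, 'c': 33}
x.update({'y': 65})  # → {'y': 65, 'c': 33}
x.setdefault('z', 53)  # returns 53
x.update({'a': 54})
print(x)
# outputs {'y': 65, 'c': 33, 'z': 53, 'a': 54}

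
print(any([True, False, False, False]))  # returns True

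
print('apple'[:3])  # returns app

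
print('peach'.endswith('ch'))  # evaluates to True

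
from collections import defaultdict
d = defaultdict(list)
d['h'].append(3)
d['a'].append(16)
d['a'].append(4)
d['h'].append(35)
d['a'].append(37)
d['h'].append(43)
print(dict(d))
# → {'h': [3, 35, 43], 'a': [16, 4, 37]}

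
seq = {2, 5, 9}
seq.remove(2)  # {5, 9}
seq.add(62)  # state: {5, 9, 62}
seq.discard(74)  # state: {5, 9, 62}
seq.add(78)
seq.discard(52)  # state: {5, 9, 62, 78}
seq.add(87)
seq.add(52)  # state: {5, 9, 52, 62, 78, 87}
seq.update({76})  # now {5, 9, 52, 62, 76, 78, 87}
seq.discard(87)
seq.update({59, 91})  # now {5, 9, 52, 59, 62, 76, 78, 91}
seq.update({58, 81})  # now {5, 9, 52, 58, 59, 62, 76, 78, 81, 91}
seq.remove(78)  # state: {5, 9, 52, 58, 59, 62, 76, 81, 91}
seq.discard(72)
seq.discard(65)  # {5, 9, 52, 58, 59, 62, 76, 81, 91}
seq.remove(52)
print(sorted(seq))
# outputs [5, 9, 58, 59, 62, 76, 81, 91]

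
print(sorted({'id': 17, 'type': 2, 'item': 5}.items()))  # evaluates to [('id', 17), ('item', 5), ('type', 2)]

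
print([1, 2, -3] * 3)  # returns [1, 2, -3, 1, 2, -3, 1, 2, -3]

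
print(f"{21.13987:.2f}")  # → 21.14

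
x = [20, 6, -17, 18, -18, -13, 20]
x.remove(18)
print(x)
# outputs [20, 6, -17, -18, -13, 20]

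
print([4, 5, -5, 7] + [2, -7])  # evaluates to [4, 5, -5, 7, 2, -7]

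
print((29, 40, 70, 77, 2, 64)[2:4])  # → (70, 77)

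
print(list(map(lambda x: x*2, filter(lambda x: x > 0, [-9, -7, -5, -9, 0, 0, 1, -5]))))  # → [2]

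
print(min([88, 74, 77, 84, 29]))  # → 29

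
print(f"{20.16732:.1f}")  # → 20.2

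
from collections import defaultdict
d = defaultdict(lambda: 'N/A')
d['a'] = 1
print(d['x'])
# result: N/A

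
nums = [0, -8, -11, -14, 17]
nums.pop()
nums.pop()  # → -14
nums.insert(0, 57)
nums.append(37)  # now [57, 0, -8, -11, 37]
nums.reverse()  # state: [37, -11, -8, 0, 57]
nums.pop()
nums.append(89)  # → [37, -11, -8, 0, 89]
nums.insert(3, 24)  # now [37, -11, -8, 24, 0, 89]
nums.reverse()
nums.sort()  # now [-11, -8, 0, 24, 37, 89]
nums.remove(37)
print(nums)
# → [-11, -8, 0, 24, 89]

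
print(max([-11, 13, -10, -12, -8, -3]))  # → 13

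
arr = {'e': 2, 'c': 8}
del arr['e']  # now {'c': 8}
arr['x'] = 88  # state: {'c': 8, 'x': 88}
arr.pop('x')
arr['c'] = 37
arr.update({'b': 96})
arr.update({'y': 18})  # {'c': 37, 'b': 96, 'y': 18}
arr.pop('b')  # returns 96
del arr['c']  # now {'y': 18}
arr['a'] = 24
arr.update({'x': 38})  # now {'y': 18, 'a': 24, 'x': 38}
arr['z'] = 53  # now {'y': 18, 'a': 24, 'x': 38, 'z': 53}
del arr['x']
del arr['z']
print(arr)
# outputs {'y': 18, 'a': 24}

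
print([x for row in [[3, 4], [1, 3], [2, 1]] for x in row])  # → [3, 4, 1, 3, 2, 1]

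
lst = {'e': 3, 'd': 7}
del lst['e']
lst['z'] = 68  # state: {'d': 7, 'z': 68}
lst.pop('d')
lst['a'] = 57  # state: {'z': 68, 'a': 57}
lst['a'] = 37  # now {'z': 68, 'a': 37}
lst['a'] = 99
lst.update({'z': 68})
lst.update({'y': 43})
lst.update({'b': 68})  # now {'z': 68, 'a': 99, 'y': 43, 'b': 68}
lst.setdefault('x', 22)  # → 22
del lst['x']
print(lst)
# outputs {'z': 68, 'a': 99, 'y': 43, 'b': 68}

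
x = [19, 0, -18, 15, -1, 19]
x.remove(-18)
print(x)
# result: [19, 0, 15, -1, 19]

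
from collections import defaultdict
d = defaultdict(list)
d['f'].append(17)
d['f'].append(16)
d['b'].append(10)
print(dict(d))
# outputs {'f': [17, 16], 'b': [10]}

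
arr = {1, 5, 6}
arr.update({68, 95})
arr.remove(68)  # {1, 5, 6, 95}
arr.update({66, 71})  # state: {1, 5, 6, 66, 71, 95}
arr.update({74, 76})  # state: {1, 5, 6, 66, 71, 74, 76, 95}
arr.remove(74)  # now {1, 5, 6, 66, 71, 76, 95}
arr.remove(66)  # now {1, 5, 6, 71, 76, 95}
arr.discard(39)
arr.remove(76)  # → {1, 5, 6, 71, 95}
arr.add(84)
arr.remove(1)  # {5, 6, 71, 84, 95}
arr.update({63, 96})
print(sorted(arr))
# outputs [5, 6, 63, 71, 84, 95, 96]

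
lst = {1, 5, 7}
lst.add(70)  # {1, 5, 7, 70}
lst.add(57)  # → {1, 5, 7, 57, 70}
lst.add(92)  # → {1, 5, 7, 57, 70, 92}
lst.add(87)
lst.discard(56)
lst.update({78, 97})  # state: {1, 5, 7, 57, 70, 78, 87, 92, 97}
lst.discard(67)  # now {1, 5, 7, 57, 70, 78, 87, 92, 97}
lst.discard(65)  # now {1, 5, 7, 57, 70, 78, 87, 92, 97}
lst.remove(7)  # {1, 5, 57, 70, 78, 87, 92, 97}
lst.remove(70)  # {1, 5, 57, 78, 87, 92, 97}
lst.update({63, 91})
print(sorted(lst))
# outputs [1, 5, 57, 63, 78, 87, 91, 92, 97]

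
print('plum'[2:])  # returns um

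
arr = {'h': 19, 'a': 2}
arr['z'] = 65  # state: {'h': 19, 'a': 2, 'z': 65}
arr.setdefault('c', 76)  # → 76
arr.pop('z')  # 65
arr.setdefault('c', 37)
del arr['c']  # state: {'h': 19, 'a': 2}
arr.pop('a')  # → 2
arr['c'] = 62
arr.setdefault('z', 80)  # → 80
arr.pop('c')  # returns 62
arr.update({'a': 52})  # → {'h': 19, 'z': 80, 'a': 52}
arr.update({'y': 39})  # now {'h': 19, 'z': 80, 'a': 52, 'y': 39}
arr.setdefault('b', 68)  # 68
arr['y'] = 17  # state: {'h': 19, 'z': 80, 'a': 52, 'y': 17, 'b': 68}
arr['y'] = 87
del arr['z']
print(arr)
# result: {'h': 19, 'a': 52, 'y': 87, 'b': 68}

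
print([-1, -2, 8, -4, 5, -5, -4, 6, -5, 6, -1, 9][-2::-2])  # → [-1, -5, -4, 5, 8, -1]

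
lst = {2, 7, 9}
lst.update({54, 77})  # {2, 7, 9, 54, 77}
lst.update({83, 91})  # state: {2, 7, 9, 54, 77, 83, 91}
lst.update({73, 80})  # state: {2, 7, 9, 54, 73, 77, 80, 83, 91}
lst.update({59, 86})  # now {2, 7, 9, 54, 59, 73, 77, 80, 83, 86, 91}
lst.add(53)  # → {2, 7, 9, 53, 54, 59, 73, 77, 80, 83, 86, 91}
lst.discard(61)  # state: {2, 7, 9, 53, 54, 59, 73, 77, 80, 83, 86, 91}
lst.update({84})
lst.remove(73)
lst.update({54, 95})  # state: {2, 7, 9, 53, 54, 59, 77, 80, 83, 84, 86, 91, 95}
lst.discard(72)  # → {2, 7, 9, 53, 54, 59, 77, 80, 83, 84, 86, 91, 95}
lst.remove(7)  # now {2, 9, 53, 54, 59, 77, 80, 83, 84, 86, 91, 95}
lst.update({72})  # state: {2, 9, 53, 54, 59, 72, 77, 80, 83, 84, 86, 91, 95}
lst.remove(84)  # {2, 9, 53, 54, 59, 72, 77, 80, 83, 86, 91, 95}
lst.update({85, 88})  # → {2, 9, 53, 54, 59, 72, 77, 80, 83, 85, 86, 88, 91, 95}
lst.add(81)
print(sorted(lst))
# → [2, 9, 53, 54, 59, 72, 77, 80, 81, 83, 85, 86, 88, 91, 95]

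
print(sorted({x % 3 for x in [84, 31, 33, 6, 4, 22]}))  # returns [0, 1]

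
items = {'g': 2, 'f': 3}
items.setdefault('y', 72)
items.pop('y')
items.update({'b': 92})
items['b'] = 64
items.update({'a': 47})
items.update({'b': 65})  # {'g': 2, 'f': 3, 'b': 65, 'a': 47}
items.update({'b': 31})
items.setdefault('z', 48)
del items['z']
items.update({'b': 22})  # {'g': 2, 'f': 3, 'b': 22, 'a': 47}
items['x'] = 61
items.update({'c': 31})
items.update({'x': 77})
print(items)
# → {'g': 2, 'f': 3, 'b': 22, 'a': 47, 'x': 77, 'c': 31}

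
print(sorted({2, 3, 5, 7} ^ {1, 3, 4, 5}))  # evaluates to [1, 2, 4, 7]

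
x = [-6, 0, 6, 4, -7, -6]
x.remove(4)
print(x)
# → [-6, 0, 6, -7, -6]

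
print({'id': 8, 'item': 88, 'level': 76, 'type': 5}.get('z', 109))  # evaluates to 109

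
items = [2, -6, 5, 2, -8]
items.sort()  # [-8, -6, 2, 2, 5]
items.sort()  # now [-8, -6, 2, 2, 5]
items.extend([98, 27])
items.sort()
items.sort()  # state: [-8, -6, 2, 2, 5, 27, 98]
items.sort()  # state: [-8, -6, 2, 2, 5, 27, 98]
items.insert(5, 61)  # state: [-8, -6, 2, 2, 5, 61, 27, 98]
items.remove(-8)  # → [-6, 2, 2, 5, 61, 27, 98]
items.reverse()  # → [98, 27, 61, 5, 2, 2, -6]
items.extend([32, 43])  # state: [98, 27, 61, 5, 2, 2, -6, 32, 43]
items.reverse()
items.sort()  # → [-6, 2, 2, 5, 27, 32, 43, 61, 98]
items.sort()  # [-6, 2, 2, 5, 27, 32, 43, 61, 98]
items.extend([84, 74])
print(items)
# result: [-6, 2, 2, 5, 27, 32, 43, 61, 98, 84, 74]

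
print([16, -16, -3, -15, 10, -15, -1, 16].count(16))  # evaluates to 2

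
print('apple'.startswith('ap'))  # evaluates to True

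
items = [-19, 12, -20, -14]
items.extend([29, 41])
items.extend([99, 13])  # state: [-19, 12, -20, -14, 29, 41, 99, 13]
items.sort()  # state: [-20, -19, -14, 12, 13, 29, 41, 99]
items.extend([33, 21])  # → [-20, -19, -14, 12, 13, 29, 41, 99, 33, 21]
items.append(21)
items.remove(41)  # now [-20, -19, -14, 12, 13, 29, 99, 33, 21, 21]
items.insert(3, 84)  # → [-20, -19, -14, 84, 12, 13, 29, 99, 33, 21, 21]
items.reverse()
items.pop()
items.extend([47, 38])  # [21, 21, 33, 99, 29, 13, 12, 84, -14, -19, 47, 38]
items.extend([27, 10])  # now [21, 21, 33, 99, 29, 13, 12, 84, -14, -19, 47, 38, 27, 10]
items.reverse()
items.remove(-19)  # [10, 27, 38, 47, -14, 84, 12, 13, 29, 99, 33, 21, 21]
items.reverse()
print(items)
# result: [21, 21, 33, 99, 29, 13, 12, 84, -14, 47, 38, 27, 10]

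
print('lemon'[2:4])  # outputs mo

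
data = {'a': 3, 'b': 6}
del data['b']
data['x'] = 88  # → {'a': 3, 'x': 88}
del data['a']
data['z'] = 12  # {'x': 88, 'z': 12}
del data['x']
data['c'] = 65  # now {'z': 12, 'c': 65}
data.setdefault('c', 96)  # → 65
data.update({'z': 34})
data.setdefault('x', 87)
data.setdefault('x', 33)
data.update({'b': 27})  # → {'z': 34, 'c': 65, 'x': 87, 'b': 27}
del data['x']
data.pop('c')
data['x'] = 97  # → {'z': 34, 'b': 27, 'x': 97}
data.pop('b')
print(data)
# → {'z': 34, 'x': 97}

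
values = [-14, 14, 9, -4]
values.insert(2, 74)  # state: [-14, 14, 74, 9, -4]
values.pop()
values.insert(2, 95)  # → [-14, 14, 95, 74, 9]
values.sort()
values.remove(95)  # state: [-14, 9, 14, 74]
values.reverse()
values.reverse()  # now [-14, 9, 14, 74]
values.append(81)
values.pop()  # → 81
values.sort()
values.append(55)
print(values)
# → [-14, 9, 14, 74, 55]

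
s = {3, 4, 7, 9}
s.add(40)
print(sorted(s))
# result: [3, 4, 7, 9, 40]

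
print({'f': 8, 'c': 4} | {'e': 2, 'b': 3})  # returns {'f': 8, 'c': 4, 'e': 2, 'b': 3}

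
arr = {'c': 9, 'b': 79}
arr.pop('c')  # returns 9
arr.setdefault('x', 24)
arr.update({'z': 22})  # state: {'b': 79, 'x': 24, 'z': 22}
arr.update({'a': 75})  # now {'b': 79, 'x': 24, 'z': 22, 'a': 75}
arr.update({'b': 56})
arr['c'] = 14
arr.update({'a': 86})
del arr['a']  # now {'b': 56, 'x': 24, 'z': 22, 'c': 14}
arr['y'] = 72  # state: {'b': 56, 'x': 24, 'z': 22, 'c': 14, 'y': 72}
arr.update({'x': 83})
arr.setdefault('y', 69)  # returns 72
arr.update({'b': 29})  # {'b': 29, 'x': 83, 'z': 22, 'c': 14, 'y': 72}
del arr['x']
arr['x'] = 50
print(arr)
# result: {'b': 29, 'z': 22, 'c': 14, 'y': 72, 'x': 50}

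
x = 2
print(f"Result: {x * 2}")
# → Result: 4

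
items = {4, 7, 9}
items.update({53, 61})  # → {4, 7, 9, 53, 61}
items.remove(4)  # {7, 9, 53, 61}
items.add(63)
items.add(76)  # {7, 9, 53, 61, 63, 76}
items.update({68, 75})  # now {7, 9, 53, 61, 63, 68, 75, 76}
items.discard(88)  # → {7, 9, 53, 61, 63, 68, 75, 76}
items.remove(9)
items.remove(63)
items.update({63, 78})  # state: {7, 53, 61, 63, 68, 75, 76, 78}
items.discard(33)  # {7, 53, 61, 63, 68, 75, 76, 78}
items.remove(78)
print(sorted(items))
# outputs [7, 53, 61, 63, 68, 75, 76]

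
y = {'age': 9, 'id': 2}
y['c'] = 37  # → {'age': 9, 'id': 2, 'c': 37}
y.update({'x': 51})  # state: {'age': 9, 'id': 2, 'c': 37, 'x': 51}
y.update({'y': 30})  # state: {'age': 9, 'id': 2, 'c': 37, 'x': 51, 'y': 30}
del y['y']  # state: {'age': 9, 'id': 2, 'c': 37, 'x': 51}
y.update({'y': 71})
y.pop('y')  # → 71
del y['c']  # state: {'age': 9, 'id': 2, 'x': 51}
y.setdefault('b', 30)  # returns 30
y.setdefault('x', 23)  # 51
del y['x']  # {'age': 9, 'id': 2, 'b': 30}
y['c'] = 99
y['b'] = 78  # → {'age': 9, 'id': 2, 'b': 78, 'c': 99}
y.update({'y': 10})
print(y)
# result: {'age': 9, 'id': 2, 'b': 78, 'c': 99, 'y': 10}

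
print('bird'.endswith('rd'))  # True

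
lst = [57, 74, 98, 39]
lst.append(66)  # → [57, 74, 98, 39, 66]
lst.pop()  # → 66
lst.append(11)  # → [57, 74, 98, 39, 11]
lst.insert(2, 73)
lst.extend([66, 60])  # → [57, 74, 73, 98, 39, 11, 66, 60]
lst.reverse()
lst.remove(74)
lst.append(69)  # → [60, 66, 11, 39, 98, 73, 57, 69]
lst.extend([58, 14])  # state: [60, 66, 11, 39, 98, 73, 57, 69, 58, 14]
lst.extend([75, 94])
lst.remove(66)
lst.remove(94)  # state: [60, 11, 39, 98, 73, 57, 69, 58, 14, 75]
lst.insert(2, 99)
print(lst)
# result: [60, 11, 99, 39, 98, 73, 57, 69, 58, 14, 75]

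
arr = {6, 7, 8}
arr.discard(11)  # {6, 7, 8}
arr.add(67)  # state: {6, 7, 8, 67}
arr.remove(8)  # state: {6, 7, 67}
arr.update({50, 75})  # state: {6, 7, 50, 67, 75}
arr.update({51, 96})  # {6, 7, 50, 51, 67, 75, 96}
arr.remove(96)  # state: {6, 7, 50, 51, 67, 75}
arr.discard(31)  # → {6, 7, 50, 51, 67, 75}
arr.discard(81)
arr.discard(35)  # {6, 7, 50, 51, 67, 75}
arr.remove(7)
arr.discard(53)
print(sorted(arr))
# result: [6, 50, 51, 67, 75]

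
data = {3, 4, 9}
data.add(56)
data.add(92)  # {3, 4, 9, 56, 92}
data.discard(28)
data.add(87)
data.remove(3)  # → {4, 9, 56, 87, 92}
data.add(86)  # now {4, 9, 56, 86, 87, 92}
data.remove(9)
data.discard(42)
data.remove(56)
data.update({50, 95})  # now {4, 50, 86, 87, 92, 95}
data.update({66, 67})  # {4, 50, 66, 67, 86, 87, 92, 95}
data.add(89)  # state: {4, 50, 66, 67, 86, 87, 89, 92, 95}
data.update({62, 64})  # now {4, 50, 62, 64, 66, 67, 86, 87, 89, 92, 95}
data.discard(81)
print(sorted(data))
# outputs [4, 50, 62, 64, 66, 67, 86, 87, 89, 92, 95]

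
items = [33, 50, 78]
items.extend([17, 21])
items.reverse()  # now [21, 17, 78, 50, 33]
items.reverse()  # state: [33, 50, 78, 17, 21]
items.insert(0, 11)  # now [11, 33, 50, 78, 17, 21]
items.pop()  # 21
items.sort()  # [11, 17, 33, 50, 78]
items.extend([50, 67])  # [11, 17, 33, 50, 78, 50, 67]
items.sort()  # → [11, 17, 33, 50, 50, 67, 78]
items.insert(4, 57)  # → [11, 17, 33, 50, 57, 50, 67, 78]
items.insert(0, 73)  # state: [73, 11, 17, 33, 50, 57, 50, 67, 78]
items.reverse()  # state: [78, 67, 50, 57, 50, 33, 17, 11, 73]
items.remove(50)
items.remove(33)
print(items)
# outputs [78, 67, 57, 50, 17, 11, 73]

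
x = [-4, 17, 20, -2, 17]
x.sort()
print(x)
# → [-4, -2, 17, 17, 20]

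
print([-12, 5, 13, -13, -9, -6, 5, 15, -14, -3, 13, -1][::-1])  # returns [-1, 13, -3, -14, 15, 5, -6, -9, -13, 13, 5, -12]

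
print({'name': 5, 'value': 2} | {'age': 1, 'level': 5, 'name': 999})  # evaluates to {'name': 999, 'value': 2, 'age': 1, 'level': 5}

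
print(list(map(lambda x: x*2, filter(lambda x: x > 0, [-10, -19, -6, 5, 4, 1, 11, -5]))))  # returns [10, 8, 2, 22]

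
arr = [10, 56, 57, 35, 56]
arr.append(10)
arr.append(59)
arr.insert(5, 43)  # [10, 56, 57, 35, 56, 43, 10, 59]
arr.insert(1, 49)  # [10, 49, 56, 57, 35, 56, 43, 10, 59]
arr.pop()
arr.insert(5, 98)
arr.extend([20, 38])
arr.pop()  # 38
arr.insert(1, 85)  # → [10, 85, 49, 56, 57, 35, 98, 56, 43, 10, 20]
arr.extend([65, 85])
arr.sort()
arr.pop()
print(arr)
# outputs [10, 10, 20, 35, 43, 49, 56, 56, 57, 65, 85, 85]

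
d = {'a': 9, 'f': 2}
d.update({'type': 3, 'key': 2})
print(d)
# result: {'a': 9, 'f': 2, 'type': 3, 'key': 2}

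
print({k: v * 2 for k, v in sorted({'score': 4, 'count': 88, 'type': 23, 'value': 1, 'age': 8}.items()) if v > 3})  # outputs {'age': 16, 'count': 176, 'score': 8, 'type': 46}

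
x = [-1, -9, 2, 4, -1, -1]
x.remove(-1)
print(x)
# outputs [-9, 2, 4, -1, -1]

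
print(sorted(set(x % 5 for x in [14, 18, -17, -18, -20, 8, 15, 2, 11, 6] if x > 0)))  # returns [0, 1, 2, 3, 4]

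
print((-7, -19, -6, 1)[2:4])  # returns (-6, 1)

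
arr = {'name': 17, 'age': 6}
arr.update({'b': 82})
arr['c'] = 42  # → {'name': 17, 'age': 6, 'b': 82, 'c': 42}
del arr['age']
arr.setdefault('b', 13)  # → 82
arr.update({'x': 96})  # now {'name': 17, 'b': 82, 'c': 42, 'x': 96}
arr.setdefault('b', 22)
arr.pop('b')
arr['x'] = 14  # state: {'name': 17, 'c': 42, 'x': 14}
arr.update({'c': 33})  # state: {'name': 17, 'c': 33, 'x': 14}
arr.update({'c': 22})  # {'name': 17, 'c': 22, 'x': 14}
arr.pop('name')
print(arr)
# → {'c': 22, 'x': 14}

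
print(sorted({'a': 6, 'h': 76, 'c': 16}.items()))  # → [('a', 6), ('c', 16), ('h', 76)]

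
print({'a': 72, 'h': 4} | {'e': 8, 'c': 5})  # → {'a': 72, 'h': 4, 'e': 8, 'c': 5}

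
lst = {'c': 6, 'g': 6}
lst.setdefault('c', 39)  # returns 6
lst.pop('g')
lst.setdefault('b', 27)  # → 27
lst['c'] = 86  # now {'c': 86, 'b': 27}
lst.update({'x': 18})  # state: {'c': 86, 'b': 27, 'x': 18}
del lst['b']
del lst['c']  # {'x': 18}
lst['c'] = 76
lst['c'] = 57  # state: {'x': 18, 'c': 57}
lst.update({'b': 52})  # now {'x': 18, 'c': 57, 'b': 52}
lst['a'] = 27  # {'x': 18, 'c': 57, 'b': 52, 'a': 27}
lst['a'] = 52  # {'x': 18, 'c': 57, 'b': 52, 'a': 52}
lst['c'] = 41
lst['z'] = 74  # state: {'x': 18, 'c': 41, 'b': 52, 'a': 52, 'z': 74}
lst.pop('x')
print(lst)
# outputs {'c': 41, 'b': 52, 'a': 52, 'z': 74}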